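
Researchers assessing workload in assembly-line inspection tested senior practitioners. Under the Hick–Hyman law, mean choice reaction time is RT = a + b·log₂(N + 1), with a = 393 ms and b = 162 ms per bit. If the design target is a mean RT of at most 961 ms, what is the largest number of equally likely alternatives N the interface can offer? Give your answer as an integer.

Set 393 + 162·log₂(N + 1) ≤ 961.
log₂(N + 1) ≤ (961 − 393) / 162 = 3.5062.
N + 1 ≤ 2^3.5062 = 11.3624.
N ≤ 10.3624, so the largest integer N is 10.

10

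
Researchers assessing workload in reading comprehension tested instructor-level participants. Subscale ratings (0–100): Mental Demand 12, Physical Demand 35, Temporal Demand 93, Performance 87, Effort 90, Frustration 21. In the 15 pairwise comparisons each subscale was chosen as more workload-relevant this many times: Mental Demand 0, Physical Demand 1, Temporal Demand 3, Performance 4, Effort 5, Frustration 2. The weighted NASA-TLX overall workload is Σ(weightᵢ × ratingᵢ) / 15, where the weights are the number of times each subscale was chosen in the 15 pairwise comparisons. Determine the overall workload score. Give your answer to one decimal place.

76.9

The tallies are the weights (they sum to 15).
Weighted sum = 0·12 + 1·35 + 3·93 + 4·87 + 5·90 + 2·21
            = 0 + 35 + 279 + 348 + 450 + 42 = 1154.
Overall workload = 1154 / 15 = 76.9333 ≈ 76.9.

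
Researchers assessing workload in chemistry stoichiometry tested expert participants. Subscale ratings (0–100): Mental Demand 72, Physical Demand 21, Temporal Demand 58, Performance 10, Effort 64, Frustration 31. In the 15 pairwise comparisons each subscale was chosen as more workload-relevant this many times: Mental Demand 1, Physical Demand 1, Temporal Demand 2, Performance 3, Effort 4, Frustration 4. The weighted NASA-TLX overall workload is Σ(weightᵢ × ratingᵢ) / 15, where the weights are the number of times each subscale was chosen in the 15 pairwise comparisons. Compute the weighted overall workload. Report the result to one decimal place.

41.3

The tallies are the weights (they sum to 15).
Weighted sum = 1·72 + 1·21 + 2·58 + 3·10 + 4·64 + 4·31
            = 72 + 21 + 116 + 30 + 256 + 124 = 619.
Overall workload = 619 / 15 = 41.2667 ≈ 41.3.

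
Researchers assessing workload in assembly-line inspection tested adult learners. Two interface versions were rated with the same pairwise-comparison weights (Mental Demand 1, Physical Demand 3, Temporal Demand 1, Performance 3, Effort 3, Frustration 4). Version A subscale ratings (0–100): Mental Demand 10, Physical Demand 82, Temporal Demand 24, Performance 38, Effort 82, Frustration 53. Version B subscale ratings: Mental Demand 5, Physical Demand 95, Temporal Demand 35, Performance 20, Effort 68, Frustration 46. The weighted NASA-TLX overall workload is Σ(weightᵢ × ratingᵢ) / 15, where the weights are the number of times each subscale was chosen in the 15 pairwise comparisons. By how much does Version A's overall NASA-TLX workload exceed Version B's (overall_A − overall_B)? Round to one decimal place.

5.3

Version A weighted sum = 1·10 + 3·82 + 1·24 + 3·38 + 3·82 + 4·53 = 10 + 246 + 24 + 114 + 246 + 212 = 852; overall_A = 852/15 = 56.8000.
Version B weighted sum = 1·5 + 3·95 + 1·35 + 3·20 + 3·68 + 4·46 = 5 + 285 + 35 + 60 + 204 + 184 = 773; overall_B = 773/15 = 51.5333.
Difference = 56.8000 − 51.5333 = 5.2667 ≈ 5.3.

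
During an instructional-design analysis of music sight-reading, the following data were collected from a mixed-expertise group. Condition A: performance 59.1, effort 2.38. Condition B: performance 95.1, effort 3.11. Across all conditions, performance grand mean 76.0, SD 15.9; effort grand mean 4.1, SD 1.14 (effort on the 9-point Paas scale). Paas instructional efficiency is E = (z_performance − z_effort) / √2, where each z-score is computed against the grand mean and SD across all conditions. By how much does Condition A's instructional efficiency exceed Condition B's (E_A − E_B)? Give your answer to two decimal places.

-1.15

Condition A: z_P = (59.1 − 76.0)/15.9 = -1.0629; z_E = (2.38 − 4.1)/1.14 = -1.5088; E_A = (-1.0629 − (-1.5088))/√2 = 0.3153.
Condition B: z_P = (95.1 − 76.0)/15.9 = 1.2013; z_E = (3.11 − 4.1)/1.14 = -0.8684; E_B = (1.2013 − (-0.8684))/√2 = 1.4635.
E_A − E_B = 0.3153 − 1.4635 = -1.1482 ≈ -1.15.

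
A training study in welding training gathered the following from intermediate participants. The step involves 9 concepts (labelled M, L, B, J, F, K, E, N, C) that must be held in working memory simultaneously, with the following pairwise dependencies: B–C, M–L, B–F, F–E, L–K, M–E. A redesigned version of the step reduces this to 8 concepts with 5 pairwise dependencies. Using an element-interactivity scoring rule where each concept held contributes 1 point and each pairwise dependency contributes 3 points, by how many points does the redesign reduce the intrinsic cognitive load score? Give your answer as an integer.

Original: 9 × 1 + 6 × 3 = 9 + 18 = 27.
Redesigned: 8 × 1 + 5 × 3 = 8 + 15 = 23.
Reduction = 27 − 23 = 4.

4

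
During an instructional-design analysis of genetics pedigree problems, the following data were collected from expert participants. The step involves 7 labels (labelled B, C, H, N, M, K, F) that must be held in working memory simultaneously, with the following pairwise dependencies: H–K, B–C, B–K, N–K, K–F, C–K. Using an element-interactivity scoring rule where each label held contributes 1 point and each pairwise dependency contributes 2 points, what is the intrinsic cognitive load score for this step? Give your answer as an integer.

Count of labels held simultaneously: 7.
Count of pairwise dependencies listed: 6.
Element contribution: 7 × 1 = 7.
Interaction contribution: 6 × 2 = 12.
Intrinsic load = 7 + 12 = 19.

19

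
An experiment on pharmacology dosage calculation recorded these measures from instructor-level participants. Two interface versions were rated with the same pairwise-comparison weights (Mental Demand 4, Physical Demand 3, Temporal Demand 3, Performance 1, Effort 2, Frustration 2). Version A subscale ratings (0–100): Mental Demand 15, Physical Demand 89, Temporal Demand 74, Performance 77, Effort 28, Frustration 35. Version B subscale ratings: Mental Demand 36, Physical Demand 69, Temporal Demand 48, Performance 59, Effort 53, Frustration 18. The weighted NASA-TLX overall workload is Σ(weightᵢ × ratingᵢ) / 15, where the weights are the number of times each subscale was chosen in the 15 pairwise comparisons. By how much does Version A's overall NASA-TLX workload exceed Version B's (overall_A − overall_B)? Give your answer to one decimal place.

3.7

Version A weighted sum = 4·15 + 3·89 + 3·74 + 1·77 + 2·28 + 2·35 = 60 + 267 + 222 + 77 + 56 + 70 = 752; overall_A = 752/15 = 50.1333.
Version B weighted sum = 4·36 + 3·69 + 3·48 + 1·59 + 2·53 + 2·18 = 144 + 207 + 144 + 59 + 106 + 36 = 696; overall_B = 696/15 = 46.4000.
Difference = 50.1333 − 46.4000 = 3.7333 ≈ 3.7.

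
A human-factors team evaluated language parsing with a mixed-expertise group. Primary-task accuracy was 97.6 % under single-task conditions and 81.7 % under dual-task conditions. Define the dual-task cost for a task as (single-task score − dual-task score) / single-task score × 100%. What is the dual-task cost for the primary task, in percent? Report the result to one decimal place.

Cost = (97.6 − 81.7) / 97.6 × 100%
     = 15.9000 / 97.6 × 100% = 16.2910%.
≈ 16.3%.

16.3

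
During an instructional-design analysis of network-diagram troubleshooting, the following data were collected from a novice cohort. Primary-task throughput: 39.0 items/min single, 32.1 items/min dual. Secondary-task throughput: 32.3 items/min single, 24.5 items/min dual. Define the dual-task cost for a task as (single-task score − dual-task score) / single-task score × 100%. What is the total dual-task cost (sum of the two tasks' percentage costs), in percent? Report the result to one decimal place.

Primary cost = (39.0 − 32.1) / 39.0 × 100% = 17.6923%.
Secondary cost = (32.3 − 24.5) / 32.3 × 100% = 24.1486%.
Total = 17.6923% + 24.1486% = 41.8409% ≈ 41.8%.

41.8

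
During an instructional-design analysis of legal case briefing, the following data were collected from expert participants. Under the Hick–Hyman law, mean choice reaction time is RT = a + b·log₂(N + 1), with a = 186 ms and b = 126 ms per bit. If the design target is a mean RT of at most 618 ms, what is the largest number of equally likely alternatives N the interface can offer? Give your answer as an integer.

9

Set 186 + 126·log₂(N + 1) ≤ 618.
log₂(N + 1) ≤ (618 − 186) / 126 = 3.4286.
N + 1 ≤ 2^3.4286 = 10.7674.
N ≤ 9.7674, so the largest integer N is 9.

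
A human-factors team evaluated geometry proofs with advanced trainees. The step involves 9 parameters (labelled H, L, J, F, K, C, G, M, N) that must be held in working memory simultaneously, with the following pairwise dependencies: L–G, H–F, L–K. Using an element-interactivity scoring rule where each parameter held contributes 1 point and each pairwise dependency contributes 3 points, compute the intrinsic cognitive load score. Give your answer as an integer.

Count of parameters held simultaneously: 9.
Count of pairwise dependencies listed: 3.
Element contribution: 9 × 1 = 9.
Interaction contribution: 3 × 3 = 9.
Intrinsic load = 9 + 9 = 18.

18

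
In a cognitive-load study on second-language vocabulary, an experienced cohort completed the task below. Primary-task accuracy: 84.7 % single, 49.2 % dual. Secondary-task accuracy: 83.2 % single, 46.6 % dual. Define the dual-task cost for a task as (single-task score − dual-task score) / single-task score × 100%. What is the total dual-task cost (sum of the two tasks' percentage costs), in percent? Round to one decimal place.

85.9

Primary cost = (84.7 − 49.2) / 84.7 × 100% = 41.9126%.
Secondary cost = (83.2 − 46.6) / 83.2 × 100% = 43.9904%.
Total = 41.9126% + 43.9904% = 85.9030% ≈ 85.9%.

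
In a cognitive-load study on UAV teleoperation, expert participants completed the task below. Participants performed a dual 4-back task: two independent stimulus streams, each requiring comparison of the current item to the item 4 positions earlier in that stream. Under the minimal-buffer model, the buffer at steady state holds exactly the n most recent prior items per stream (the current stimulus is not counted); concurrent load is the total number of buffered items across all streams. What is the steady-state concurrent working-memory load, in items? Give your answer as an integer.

Each stream's buffer holds its 4 most recent prior items.
Two independent streams: 2 × 4 = 8 buffered items at steady state.

8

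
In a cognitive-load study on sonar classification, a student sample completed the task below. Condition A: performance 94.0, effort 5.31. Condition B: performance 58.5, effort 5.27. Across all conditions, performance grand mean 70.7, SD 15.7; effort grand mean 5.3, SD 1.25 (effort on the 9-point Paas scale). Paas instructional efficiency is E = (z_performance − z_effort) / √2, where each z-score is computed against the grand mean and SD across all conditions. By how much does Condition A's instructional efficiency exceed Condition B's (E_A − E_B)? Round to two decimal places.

Condition A: z_P = (94.0 − 70.7)/15.7 = 1.4841; z_E = (5.31 − 5.3)/1.25 = 0.0080; E_A = (1.4841 − 0.0080)/√2 = 1.0438.
Condition B: z_P = (58.5 − 70.7)/15.7 = -0.7771; z_E = (5.27 − 5.3)/1.25 = -0.0240; E_B = (-0.7771 − (-0.0240))/√2 = -0.5325.
E_A − E_B = 1.0438 − (-0.5325) = 1.5763 ≈ 1.58.

1.58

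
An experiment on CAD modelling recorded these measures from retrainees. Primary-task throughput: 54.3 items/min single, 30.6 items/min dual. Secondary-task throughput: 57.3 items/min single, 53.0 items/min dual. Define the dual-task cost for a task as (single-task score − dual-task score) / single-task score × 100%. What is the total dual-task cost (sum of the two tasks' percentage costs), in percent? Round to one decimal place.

51.2

Primary cost = (54.3 − 30.6) / 54.3 × 100% = 43.6464%.
Secondary cost = (57.3 − 53.0) / 57.3 × 100% = 7.5044%.
Total = 43.6464% + 7.5044% = 51.1508% ≈ 51.2%.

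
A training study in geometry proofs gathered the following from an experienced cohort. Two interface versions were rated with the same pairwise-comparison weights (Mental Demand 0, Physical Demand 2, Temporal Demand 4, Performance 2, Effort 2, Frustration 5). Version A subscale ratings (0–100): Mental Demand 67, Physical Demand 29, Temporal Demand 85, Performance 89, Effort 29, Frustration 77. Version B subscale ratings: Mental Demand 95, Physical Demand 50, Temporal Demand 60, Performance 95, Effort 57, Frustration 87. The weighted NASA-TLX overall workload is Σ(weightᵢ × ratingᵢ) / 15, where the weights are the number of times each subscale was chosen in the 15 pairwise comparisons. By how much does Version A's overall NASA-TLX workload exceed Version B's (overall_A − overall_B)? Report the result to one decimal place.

Version A weighted sum = 0·67 + 2·29 + 4·85 + 2·89 + 2·29 + 5·77 = 0 + 58 + 340 + 178 + 58 + 385 = 1019; overall_A = 1019/15 = 67.9333.
Version B weighted sum = 0·95 + 2·50 + 4·60 + 2·95 + 2·57 + 5·87 = 0 + 100 + 240 + 190 + 114 + 435 = 1079; overall_B = 1079/15 = 71.9333.
Difference = 67.9333 − 71.9333 = -4.0000 ≈ -4.0.

-4.0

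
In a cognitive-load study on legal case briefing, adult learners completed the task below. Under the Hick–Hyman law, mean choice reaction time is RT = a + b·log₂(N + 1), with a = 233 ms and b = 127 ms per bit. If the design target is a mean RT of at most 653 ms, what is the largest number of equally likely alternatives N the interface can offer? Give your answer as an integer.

8

Set 233 + 127·log₂(N + 1) ≤ 653.
log₂(N + 1) ≤ (653 − 233) / 127 = 3.3071.
N + 1 ≤ 2^3.3071 = 9.8977.
N ≤ 8.8977, so the largest integer N is 8.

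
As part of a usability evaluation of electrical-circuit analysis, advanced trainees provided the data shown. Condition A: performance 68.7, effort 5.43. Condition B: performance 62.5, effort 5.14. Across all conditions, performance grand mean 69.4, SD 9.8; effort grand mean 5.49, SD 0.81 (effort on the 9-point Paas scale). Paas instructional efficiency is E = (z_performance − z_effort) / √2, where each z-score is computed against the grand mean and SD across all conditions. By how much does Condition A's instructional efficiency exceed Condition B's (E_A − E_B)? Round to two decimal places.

0.19

Condition A: z_P = (68.7 − 69.4)/9.8 = -0.0714; z_E = (5.43 − 5.49)/0.81 = -0.0741; E_A = (-0.0714 − (-0.0741))/√2 = 0.0019.
Condition B: z_P = (62.5 − 69.4)/9.8 = -0.7041; z_E = (5.14 − 5.49)/0.81 = -0.4321; E_B = (-0.7041 − (-0.4321))/√2 = -0.1923.
E_A − E_B = 0.0019 − (-0.1923) = 0.1942 ≈ 0.19.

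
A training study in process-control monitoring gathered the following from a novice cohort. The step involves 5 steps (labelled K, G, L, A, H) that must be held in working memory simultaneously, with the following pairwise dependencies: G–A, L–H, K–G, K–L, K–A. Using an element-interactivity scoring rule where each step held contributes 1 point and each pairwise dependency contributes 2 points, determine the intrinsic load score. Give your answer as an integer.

15

Count of steps held simultaneously: 5.
Count of pairwise dependencies listed: 5.
Element contribution: 5 × 1 = 5.
Interaction contribution: 5 × 2 = 10.
Intrinsic load = 5 + 10 = 15.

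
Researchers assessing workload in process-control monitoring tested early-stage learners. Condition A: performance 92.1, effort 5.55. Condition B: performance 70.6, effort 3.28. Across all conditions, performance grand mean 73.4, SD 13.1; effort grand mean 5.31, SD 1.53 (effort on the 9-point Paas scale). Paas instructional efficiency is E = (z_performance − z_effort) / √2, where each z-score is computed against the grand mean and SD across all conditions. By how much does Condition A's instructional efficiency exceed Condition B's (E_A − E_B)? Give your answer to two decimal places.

0.11

Condition A: z_P = (92.1 − 73.4)/13.1 = 1.4275; z_E = (5.55 − 5.31)/1.53 = 0.1569; E_A = (1.4275 − 0.1569)/√2 = 0.8984.
Condition B: z_P = (70.6 − 73.4)/13.1 = -0.2137; z_E = (3.28 − 5.31)/1.53 = -1.3268; E_B = (-0.2137 − (-1.3268))/√2 = 0.7871.
E_A − E_B = 0.8984 − 0.7871 = 0.1113 ≈ 0.11.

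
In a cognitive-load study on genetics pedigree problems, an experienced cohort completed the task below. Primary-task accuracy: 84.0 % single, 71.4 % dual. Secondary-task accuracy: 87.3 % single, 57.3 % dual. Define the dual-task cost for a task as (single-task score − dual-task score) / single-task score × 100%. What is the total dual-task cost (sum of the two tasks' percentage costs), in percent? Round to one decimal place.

49.4

Primary cost = (84.0 − 71.4) / 84.0 × 100% = 15.0000%.
Secondary cost = (87.3 − 57.3) / 87.3 × 100% = 34.3643%.
Total = 15.0000% + 34.3643% = 49.3643% ≈ 49.4%.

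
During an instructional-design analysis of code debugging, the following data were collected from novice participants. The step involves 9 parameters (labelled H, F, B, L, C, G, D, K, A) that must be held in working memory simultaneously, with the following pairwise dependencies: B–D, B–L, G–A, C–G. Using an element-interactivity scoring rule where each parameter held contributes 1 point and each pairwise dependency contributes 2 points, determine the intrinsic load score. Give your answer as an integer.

17

Count of parameters held simultaneously: 9.
Count of pairwise dependencies listed: 4.
Element contribution: 9 × 1 = 9.
Interaction contribution: 4 × 2 = 8.
Intrinsic load = 9 + 8 = 17.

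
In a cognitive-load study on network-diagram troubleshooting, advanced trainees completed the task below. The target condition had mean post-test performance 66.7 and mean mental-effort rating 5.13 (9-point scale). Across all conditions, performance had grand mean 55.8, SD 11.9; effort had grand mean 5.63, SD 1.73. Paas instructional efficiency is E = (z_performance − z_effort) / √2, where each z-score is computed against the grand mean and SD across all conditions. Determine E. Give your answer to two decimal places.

0.85

z_performance = (66.7 − 55.8) / 11.9 = 10.9000 / 11.9 = 0.9160.
z_effort = (5.13 − 5.63) / 1.73 = -0.5000 / 1.73 = -0.2890.
z_P − z_E = 0.9160 − (-0.2890) = 1.2050.
E = 1.2050 / √2 = 1.2050 / 1.41421 = 0.8521 ≈ 0.85.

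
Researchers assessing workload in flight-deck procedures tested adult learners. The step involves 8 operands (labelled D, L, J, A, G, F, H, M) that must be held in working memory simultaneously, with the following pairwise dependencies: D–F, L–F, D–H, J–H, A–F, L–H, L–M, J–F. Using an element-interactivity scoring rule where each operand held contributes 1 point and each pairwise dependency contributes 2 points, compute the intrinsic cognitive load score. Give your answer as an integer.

24

Count of operands held simultaneously: 8.
Count of pairwise dependencies listed: 8.
Element contribution: 8 × 1 = 8.
Interaction contribution: 8 × 2 = 16.
Intrinsic load = 8 + 16 = 24.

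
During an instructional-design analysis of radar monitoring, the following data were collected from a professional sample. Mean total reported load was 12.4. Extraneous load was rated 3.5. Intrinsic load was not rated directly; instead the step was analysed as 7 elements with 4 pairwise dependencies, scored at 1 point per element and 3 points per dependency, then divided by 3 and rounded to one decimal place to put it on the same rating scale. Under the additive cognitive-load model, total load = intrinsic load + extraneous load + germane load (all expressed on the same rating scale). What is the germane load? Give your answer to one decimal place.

Intrinsic (element-interactivity): (7 × 1 + 4 × 3) / 3 = 19 / 3 = 6.3333 → 6.3.
germane load = total − intrinsic − extraneous
             = 12.4 − 6.3 − 3.5 = 2.6.

2.6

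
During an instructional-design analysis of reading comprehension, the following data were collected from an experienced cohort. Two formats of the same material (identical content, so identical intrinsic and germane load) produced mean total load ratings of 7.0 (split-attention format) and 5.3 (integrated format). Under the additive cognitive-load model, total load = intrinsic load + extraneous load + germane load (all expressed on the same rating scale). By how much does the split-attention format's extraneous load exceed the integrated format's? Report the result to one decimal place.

1.7

Intrinsic and germane load are equal across formats, so the difference in total load equals the difference in extraneous load.
Extraneous-load difference = 7.0 − 5.3 = 1.7.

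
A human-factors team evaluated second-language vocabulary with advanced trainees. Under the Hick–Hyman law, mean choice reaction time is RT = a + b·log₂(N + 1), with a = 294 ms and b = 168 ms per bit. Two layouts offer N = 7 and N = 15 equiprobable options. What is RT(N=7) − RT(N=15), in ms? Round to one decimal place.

RT(7) = 294 + 168·log₂(8) = 294 + 168·3.0000 = 798.0000 ms.
RT(15) = 294 + 168·log₂(16) = 294 + 168·4.0000 = 966.0000 ms.
Difference = 798.0000 − 966.0000 = -168.0000 ≈ -168.0 ms.

-168.0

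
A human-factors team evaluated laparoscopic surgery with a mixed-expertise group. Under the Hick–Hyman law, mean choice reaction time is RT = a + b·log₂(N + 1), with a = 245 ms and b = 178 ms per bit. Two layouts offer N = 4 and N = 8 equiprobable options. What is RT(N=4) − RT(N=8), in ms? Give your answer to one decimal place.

RT(4) = 245 + 178·log₂(5) = 245 + 178·2.3219 = 658.2982 ms.
RT(8) = 245 + 178·log₂(9) = 245 + 178·3.1699 = 809.2422 ms.
Difference = 658.2982 − 809.2422 = -150.9440 ≈ -150.9 ms.

-150.9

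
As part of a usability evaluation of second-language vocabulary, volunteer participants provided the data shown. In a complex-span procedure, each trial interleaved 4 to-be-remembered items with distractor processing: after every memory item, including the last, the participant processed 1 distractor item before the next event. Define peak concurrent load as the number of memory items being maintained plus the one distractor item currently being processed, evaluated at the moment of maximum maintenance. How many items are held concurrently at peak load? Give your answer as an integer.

Maintenance is greatest during the distractor(s) after memory item 4: all 4 memory items are being held.
One distractor item is concurrently being processed.
Peak concurrent load = 4 + 1 = 5 items.

5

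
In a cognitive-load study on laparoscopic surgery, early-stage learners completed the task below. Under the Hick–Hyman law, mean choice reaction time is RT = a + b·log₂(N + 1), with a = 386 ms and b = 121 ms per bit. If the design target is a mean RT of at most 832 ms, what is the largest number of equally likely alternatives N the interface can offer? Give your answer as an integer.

Set 386 + 121·log₂(N + 1) ≤ 832.
log₂(N + 1) ≤ (832 − 386) / 121 = 3.6860.
N + 1 ≤ 2^3.6860 = 12.8705.
N ≤ 11.8705, so the largest integer N is 11.

11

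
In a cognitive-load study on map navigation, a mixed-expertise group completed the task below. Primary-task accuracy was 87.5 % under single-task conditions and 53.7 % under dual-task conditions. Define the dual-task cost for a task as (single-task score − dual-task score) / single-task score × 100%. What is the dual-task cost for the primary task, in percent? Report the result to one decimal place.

38.6

Cost = (87.5 − 53.7) / 87.5 × 100%
     = 33.8000 / 87.5 × 100% = 38.6286%.
≈ 38.6%.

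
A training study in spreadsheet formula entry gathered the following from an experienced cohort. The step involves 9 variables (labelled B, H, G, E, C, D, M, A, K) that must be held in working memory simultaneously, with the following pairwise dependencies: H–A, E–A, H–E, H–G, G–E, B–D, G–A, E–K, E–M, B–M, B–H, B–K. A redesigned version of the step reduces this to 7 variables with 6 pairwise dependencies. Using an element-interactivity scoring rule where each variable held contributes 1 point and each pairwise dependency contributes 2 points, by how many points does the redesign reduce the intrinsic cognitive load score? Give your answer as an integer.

Original: 9 × 1 + 12 × 2 = 9 + 24 = 33.
Redesigned: 7 × 1 + 6 × 2 = 7 + 12 = 19.
Reduction = 33 − 19 = 14.

14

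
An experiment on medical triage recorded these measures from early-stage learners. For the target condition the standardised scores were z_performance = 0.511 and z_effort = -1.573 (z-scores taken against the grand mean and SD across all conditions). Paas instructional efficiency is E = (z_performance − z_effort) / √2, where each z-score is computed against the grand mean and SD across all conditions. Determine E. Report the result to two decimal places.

z_P − z_E = 0.511 − (-1.573) = 2.0840.
E = 2.0840 / √2 = 2.0840 / 1.41421 = 1.4736 ≈ 1.47.

1.47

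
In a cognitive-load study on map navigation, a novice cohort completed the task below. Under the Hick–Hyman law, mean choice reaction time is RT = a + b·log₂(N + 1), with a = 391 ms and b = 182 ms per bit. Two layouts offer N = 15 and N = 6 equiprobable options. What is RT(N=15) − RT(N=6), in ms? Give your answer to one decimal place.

RT(15) = 391 + 182·log₂(16) = 391 + 182·4.0000 = 1119.0000 ms.
RT(6) = 391 + 182·log₂(7) = 391 + 182·2.8074 = 901.9468 ms.
Difference = 1119.0000 − 901.9468 = 217.0532 ≈ 217.1 ms.

217.1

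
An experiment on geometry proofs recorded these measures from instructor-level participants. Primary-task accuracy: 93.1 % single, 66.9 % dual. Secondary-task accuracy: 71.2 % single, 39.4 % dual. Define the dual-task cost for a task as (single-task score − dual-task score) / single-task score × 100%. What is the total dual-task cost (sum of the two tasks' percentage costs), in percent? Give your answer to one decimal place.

Primary cost = (93.1 − 66.9) / 93.1 × 100% = 28.1418%.
Secondary cost = (71.2 − 39.4) / 71.2 × 100% = 44.6629%.
Total = 28.1418% + 44.6629% = 72.8047% ≈ 72.8%.

72.8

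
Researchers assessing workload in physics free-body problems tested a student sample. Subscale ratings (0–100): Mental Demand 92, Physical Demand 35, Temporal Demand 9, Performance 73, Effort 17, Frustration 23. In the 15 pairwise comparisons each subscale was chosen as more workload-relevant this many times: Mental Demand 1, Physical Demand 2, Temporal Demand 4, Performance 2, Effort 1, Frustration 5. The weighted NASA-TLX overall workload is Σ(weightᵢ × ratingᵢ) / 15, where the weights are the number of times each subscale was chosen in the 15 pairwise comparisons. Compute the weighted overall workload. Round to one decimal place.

The tallies are the weights (they sum to 15).
Weighted sum = 1·92 + 2·35 + 4·9 + 2·73 + 1·17 + 5·23
            = 92 + 70 + 36 + 146 + 17 + 115 = 476.
Overall workload = 476 / 15 = 31.7333 ≈ 31.7.

31.7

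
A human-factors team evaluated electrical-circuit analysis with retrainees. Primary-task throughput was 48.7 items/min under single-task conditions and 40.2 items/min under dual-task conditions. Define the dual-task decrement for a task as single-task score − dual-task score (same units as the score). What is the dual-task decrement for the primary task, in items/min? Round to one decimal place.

Decrement = 48.7 − 40.2 = 8.5000 items/min ≈ 8.5 items/min.

8.5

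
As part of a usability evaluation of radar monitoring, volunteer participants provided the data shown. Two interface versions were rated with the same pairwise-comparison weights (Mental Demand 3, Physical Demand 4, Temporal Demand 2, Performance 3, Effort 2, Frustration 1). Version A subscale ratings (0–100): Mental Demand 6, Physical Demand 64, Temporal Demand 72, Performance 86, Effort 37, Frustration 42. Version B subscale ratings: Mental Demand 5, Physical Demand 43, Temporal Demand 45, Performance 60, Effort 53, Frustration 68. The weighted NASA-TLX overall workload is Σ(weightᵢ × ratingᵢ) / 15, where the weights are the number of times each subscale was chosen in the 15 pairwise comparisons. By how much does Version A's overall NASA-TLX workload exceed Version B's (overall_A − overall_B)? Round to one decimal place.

10.7

Version A weighted sum = 3·6 + 4·64 + 2·72 + 3·86 + 2·37 + 1·42 = 18 + 256 + 144 + 258 + 74 + 42 = 792; overall_A = 792/15 = 52.8000.
Version B weighted sum = 3·5 + 4·43 + 2·45 + 3·60 + 2·53 + 1·68 = 15 + 172 + 90 + 180 + 106 + 68 = 631; overall_B = 631/15 = 42.0667.
Difference = 52.8000 − 42.0667 = 10.7333 ≈ 10.7.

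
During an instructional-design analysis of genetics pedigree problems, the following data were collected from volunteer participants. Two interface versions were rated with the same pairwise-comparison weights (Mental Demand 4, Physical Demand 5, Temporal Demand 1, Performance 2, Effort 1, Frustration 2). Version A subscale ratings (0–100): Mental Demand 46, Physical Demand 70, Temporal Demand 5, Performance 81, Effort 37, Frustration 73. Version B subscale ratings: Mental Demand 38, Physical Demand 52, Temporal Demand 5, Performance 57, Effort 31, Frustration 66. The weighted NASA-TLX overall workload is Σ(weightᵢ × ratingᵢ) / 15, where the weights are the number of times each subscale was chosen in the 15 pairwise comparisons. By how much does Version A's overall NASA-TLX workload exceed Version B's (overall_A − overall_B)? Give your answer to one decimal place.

Version A weighted sum = 4·46 + 5·70 + 1·5 + 2·81 + 1·37 + 2·73 = 184 + 350 + 5 + 162 + 37 + 146 = 884; overall_A = 884/15 = 58.9333.
Version B weighted sum = 4·38 + 5·52 + 1·5 + 2·57 + 1·31 + 2·66 = 152 + 260 + 5 + 114 + 31 + 132 = 694; overall_B = 694/15 = 46.2667.
Difference = 58.9333 − 46.2667 = 12.6666 ≈ 12.7.

12.7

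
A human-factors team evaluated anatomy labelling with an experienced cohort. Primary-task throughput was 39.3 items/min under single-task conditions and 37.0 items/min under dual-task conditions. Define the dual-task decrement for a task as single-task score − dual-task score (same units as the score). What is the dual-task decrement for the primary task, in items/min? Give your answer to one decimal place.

Decrement = 39.3 − 37.0 = 2.3000 items/min ≈ 2.3 items/min.

2.3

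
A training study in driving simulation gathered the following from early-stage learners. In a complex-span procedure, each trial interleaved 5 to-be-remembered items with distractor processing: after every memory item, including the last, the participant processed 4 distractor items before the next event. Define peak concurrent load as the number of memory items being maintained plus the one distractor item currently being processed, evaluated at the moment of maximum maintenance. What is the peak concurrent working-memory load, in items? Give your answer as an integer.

Maintenance is greatest during the distractor(s) after memory item 5: all 5 memory items are being held.
One distractor item is concurrently being processed.
Peak concurrent load = 5 + 1 = 6 items.

6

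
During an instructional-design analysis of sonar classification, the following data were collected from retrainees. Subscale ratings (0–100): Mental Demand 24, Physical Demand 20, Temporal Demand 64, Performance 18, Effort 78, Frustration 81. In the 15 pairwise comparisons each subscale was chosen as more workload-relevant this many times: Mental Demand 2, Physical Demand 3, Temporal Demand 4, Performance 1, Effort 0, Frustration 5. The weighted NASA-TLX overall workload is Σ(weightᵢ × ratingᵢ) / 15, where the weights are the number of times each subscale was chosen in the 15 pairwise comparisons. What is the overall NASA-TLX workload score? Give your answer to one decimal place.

52.5

The tallies are the weights (they sum to 15).
Weighted sum = 2·24 + 3·20 + 4·64 + 1·18 + 0·78 + 5·81
            = 48 + 60 + 256 + 18 + 0 + 405 = 787.
Overall workload = 787 / 15 = 52.4667 ≈ 52.5.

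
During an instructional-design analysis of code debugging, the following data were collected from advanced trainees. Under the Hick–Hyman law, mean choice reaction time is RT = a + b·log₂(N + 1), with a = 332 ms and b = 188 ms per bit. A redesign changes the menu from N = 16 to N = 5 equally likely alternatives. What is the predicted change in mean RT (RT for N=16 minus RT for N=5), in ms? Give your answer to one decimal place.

282.5

RT(16) = 332 + 188·log₂(17) = 332 + 188·4.0875 = 1100.4500 ms.
RT(5) = 332 + 188·log₂(6) = 332 + 188·2.5850 = 817.9800 ms.
Difference = 1100.4500 − 817.9800 = 282.4700 ≈ 282.5 ms.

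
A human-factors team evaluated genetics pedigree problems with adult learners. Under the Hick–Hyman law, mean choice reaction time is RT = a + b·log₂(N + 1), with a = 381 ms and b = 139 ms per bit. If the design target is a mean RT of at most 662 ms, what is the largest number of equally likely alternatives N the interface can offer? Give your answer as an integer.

3

Set 381 + 139·log₂(N + 1) ≤ 662.
log₂(N + 1) ≤ (662 − 381) / 139 = 2.0216.
N + 1 ≤ 2^2.0216 = 4.0603.
N ≤ 3.0603, so the largest integer N is 3.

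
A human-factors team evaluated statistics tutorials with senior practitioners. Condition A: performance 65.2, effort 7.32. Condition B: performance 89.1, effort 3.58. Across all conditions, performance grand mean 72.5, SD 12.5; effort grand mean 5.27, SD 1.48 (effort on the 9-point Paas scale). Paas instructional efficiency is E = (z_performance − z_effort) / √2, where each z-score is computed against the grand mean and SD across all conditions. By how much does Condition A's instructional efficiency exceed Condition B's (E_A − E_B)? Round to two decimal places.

Condition A: z_P = (65.2 − 72.5)/12.5 = -0.5840; z_E = (7.32 − 5.27)/1.48 = 1.3851; E_A = (-0.5840 − 1.3851)/√2 = -1.3924.
Condition B: z_P = (89.1 − 72.5)/12.5 = 1.3280; z_E = (3.58 − 5.27)/1.48 = -1.1419; E_B = (1.3280 − (-1.1419))/√2 = 1.7465.
E_A − E_B = -1.3924 − 1.7465 = -3.1389 ≈ -3.14.

-3.14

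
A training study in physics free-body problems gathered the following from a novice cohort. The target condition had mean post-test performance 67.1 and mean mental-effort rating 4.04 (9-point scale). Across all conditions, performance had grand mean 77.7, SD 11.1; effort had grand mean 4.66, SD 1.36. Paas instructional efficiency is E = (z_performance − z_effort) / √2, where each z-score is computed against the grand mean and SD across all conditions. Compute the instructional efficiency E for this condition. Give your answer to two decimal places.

-0.35

z_performance = (67.1 − 77.7) / 11.1 = -10.6000 / 11.1 = -0.9550.
z_effort = (4.04 − 4.66) / 1.36 = -0.6200 / 1.36 = -0.4559.
z_P − z_E = -0.9550 − (-0.4559) = -0.4991.
E = -0.4991 / √2 = -0.4991 / 1.41421 = -0.3529 ≈ -0.35.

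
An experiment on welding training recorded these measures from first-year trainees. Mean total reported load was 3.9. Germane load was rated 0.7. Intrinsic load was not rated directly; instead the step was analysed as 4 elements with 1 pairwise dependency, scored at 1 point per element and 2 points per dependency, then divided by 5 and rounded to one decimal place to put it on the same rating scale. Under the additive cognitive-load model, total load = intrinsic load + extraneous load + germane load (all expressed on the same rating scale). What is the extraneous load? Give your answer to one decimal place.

Intrinsic (element-interactivity): (4 × 1 + 1 × 2) / 5 = 6 / 5 = 1.2000 → 1.2.
extraneous load = total − intrinsic − germane
             = 3.9 − 1.2 − 0.7 = 2.0.

2.0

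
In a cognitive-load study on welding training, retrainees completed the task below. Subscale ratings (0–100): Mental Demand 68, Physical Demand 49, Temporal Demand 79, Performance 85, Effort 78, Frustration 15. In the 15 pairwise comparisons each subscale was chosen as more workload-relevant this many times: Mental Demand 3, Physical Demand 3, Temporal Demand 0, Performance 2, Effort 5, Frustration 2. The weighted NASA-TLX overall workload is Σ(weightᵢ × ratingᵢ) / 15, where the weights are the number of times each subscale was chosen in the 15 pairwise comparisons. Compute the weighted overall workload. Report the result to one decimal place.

The tallies are the weights (they sum to 15).
Weighted sum = 3·68 + 3·49 + 0·79 + 2·85 + 5·78 + 2·15
            = 204 + 147 + 0 + 170 + 390 + 30 = 941.
Overall workload = 941 / 15 = 62.7333 ≈ 62.7.

62.7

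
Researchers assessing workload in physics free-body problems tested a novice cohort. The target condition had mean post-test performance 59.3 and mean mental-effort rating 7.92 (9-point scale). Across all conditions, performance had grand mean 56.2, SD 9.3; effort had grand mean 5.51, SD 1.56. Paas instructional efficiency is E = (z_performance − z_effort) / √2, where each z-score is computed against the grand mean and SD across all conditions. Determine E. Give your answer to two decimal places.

-0.86

z_performance = (59.3 − 56.2) / 9.3 = 3.1000 / 9.3 = 0.3333.
z_effort = (7.92 − 5.51) / 1.56 = 2.4100 / 1.56 = 1.5449.
z_P − z_E = 0.3333 − 1.5449 = -1.2116.
E = -1.2116 / √2 = -1.2116 / 1.41421 = -0.8567 ≈ -0.86.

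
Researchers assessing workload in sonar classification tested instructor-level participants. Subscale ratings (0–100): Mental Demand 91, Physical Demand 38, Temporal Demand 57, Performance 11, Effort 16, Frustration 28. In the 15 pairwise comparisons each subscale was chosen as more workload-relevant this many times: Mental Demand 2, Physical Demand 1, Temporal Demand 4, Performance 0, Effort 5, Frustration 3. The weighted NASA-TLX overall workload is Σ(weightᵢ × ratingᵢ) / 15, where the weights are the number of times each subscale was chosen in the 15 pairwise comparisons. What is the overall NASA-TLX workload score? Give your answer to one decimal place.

The tallies are the weights (they sum to 15).
Weighted sum = 2·91 + 1·38 + 4·57 + 0·11 + 5·16 + 3·28
            = 182 + 38 + 228 + 0 + 80 + 84 = 612.
Overall workload = 612 / 15 = 40.8000 ≈ 40.8.

40.8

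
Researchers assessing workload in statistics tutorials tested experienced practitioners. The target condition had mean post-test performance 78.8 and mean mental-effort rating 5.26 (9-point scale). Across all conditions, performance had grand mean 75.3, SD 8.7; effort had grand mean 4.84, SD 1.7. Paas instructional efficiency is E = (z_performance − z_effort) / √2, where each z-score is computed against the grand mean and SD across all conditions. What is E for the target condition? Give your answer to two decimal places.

z_performance = (78.8 − 75.3) / 8.7 = 3.5000 / 8.7 = 0.4023.
z_effort = (5.26 − 4.84) / 1.7 = 0.4200 / 1.7 = 0.2471.
z_P − z_E = 0.4023 − 0.2471 = 0.1552.
E = 0.1552 / √2 = 0.1552 / 1.41421 = 0.1097 ≈ 0.11.

0.11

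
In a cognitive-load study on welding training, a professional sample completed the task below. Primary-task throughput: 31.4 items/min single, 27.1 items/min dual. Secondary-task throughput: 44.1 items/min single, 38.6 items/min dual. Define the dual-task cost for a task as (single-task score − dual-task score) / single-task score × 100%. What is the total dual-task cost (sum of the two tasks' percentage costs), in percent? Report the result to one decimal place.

26.2

Primary cost = (31.4 − 27.1) / 31.4 × 100% = 13.6943%.
Secondary cost = (44.1 − 38.6) / 44.1 × 100% = 12.4717%.
Total = 13.6943% + 12.4717% = 26.1660% ≈ 26.2%.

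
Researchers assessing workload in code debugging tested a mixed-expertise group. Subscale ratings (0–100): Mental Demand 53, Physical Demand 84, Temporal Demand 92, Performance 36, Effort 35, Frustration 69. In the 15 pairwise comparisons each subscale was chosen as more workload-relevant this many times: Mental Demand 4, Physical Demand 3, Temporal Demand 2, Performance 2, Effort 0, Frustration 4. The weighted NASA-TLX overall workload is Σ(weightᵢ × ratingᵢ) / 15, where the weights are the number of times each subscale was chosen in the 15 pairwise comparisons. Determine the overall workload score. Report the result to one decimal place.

66.4

The tallies are the weights (they sum to 15).
Weighted sum = 4·53 + 3·84 + 2·92 + 2·36 + 0·35 + 4·69
            = 212 + 252 + 184 + 72 + 0 + 276 = 996.
Overall workload = 996 / 15 = 66.4000 ≈ 66.4.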